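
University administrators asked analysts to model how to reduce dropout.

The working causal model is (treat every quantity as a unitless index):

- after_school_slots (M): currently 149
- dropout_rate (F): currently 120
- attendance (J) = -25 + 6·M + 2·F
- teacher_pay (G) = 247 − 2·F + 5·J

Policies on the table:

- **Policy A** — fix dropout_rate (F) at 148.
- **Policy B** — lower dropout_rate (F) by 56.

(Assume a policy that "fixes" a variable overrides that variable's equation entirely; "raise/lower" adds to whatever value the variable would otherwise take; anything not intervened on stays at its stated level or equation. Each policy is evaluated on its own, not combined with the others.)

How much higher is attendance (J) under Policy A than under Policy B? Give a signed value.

Policy A (F := 148):
  M = 149
  F = 148
  J = -25 + 6·149 + 2·148 = 1165
Policy B (F − 56):
  M = 149
  F = 120 − 56 = 64
  J = -25 + 6·149 + 2·64 = 997
J: 1165 − 997 = 168

168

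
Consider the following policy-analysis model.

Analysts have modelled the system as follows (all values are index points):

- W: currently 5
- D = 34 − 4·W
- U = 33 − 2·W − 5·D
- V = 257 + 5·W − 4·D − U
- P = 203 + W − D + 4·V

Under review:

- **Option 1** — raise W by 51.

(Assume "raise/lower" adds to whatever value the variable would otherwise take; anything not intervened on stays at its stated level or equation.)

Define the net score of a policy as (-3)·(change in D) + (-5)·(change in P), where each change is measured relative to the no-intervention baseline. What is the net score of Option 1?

-3723

Baseline:
  W = 5
  D = 34 − 4·5 = 14
  U = 33 − 2·5 − 5·14 = -47
  V = 257 + 5·5 − 4·14 − (-47) = 273
  P = 203 + 5 − 14 + 4·273 = 1286
Option 1 (W + 51):
  W = 5 + 51 = 56
  D = 34 − 4·56 = -190
  U = 33 − 2·56 − 5·(-190) = 871
  V = 257 + 5·56 − 4·(-190) − 871 = 426
  P = 203 + 56 − (-190) + 4·426 = 2153
ΔD = -190 − 14 = -204; ΔP = 2153 − 1286 = 867
Score = (-3)·(-204) + (-5)·867 = -3723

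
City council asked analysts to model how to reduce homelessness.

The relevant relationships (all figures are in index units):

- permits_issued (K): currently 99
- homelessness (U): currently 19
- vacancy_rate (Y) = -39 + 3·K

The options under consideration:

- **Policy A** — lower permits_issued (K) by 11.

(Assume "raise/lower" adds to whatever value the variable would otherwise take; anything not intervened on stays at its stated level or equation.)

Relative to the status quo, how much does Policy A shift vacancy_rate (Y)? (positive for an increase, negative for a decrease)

Baseline:
  K = 99
  Y = -39 + 3·99 = 258
Policy A (K − 11):
  K = 99 − 11 = 88
  Y = -39 + 3·88 = 225
Change in Y: 225 − 258 = -33

-33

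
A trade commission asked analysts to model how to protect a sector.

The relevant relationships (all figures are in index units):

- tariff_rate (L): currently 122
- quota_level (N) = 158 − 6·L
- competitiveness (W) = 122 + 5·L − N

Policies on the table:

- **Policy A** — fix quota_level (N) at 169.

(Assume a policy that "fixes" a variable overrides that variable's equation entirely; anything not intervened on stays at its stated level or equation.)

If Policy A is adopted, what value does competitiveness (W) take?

563

Policy A (N := 169):
  L = 122
  N = 169
  W = 122 + 5·122 − 169 = 563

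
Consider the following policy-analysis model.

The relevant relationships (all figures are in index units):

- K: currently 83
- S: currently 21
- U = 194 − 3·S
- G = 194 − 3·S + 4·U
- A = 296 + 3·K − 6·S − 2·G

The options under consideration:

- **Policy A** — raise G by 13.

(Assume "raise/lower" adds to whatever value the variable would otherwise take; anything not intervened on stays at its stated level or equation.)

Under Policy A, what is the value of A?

Policy A (G + 13):
  K = 83
  S = 21
  U = 194 − 3·21 = 131
  G = 194 − 3·21 + 4·131 (+13 from intervention) = 668
  A = 296 + 3·83 − 6·21 − 2·668 = -917

-917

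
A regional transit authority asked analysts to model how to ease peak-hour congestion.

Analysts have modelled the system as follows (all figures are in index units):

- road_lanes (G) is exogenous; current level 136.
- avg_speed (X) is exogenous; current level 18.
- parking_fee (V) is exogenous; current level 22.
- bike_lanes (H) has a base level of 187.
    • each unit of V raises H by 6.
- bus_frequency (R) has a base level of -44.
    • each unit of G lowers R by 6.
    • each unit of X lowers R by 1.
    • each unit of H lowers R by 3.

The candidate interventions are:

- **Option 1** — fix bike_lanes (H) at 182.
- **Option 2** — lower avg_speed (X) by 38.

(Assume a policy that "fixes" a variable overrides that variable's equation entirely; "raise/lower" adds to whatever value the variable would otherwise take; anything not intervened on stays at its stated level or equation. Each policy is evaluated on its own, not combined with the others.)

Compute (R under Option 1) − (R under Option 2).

373

Option 1 (H := 182):
  G = 136
  X = 18
  V = 22
  H = 182
  R = -44 − 6·136 − 18 − 3·182 = -1424
Option 2 (X − 38):
  G = 136
  X = 18 − 38 = -20
  V = 22
  H = 187 + 6·22 = 319
  R = -44 − 6·136 − (-20) − 3·319 = -1797
R: -1424 − (-1797) = 373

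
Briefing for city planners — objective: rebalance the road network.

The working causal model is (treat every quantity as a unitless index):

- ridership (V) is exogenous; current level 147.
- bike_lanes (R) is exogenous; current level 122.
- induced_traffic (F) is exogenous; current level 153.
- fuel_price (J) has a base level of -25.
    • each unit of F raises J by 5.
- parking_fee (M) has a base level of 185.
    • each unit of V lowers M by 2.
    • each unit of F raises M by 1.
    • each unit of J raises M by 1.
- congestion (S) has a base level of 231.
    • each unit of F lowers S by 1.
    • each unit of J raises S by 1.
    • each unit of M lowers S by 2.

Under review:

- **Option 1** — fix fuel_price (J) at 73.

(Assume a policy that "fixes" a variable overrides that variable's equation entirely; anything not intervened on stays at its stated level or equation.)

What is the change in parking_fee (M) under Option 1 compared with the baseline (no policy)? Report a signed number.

-667

Baseline:
  V = 147
  F = 153
  J = -25 + 5·153 = 740
  M = 185 − 2·147 + 153 + 740 = 784
Option 1 (J := 73):
  V = 147
  F = 153
  J = 73
  M = 185 − 2·147 + 153 + 73 = 117
Change in M: 117 − 784 = -667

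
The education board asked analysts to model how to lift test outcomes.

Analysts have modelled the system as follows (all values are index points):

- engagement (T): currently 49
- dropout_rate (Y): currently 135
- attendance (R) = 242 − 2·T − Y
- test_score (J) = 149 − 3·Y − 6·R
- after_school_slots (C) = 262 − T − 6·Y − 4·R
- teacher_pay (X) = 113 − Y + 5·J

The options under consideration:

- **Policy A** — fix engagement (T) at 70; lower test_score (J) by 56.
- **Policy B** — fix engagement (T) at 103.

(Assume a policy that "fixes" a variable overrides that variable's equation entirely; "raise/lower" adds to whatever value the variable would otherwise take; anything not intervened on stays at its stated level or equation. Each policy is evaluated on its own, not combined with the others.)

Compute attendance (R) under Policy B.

-99

Policy B (T := 103):
  T = 103
  Y = 135
  R = 242 − 2·103 − 135 = -99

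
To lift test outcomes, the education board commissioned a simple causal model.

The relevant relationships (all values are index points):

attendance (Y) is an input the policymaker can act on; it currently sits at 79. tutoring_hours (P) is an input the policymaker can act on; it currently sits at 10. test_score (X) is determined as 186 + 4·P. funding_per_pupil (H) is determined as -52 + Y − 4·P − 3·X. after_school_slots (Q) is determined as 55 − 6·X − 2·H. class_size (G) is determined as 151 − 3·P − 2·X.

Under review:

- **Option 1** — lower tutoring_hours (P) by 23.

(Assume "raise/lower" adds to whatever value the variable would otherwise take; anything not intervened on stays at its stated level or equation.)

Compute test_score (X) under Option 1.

134

Option 1 (P − 23):
  P = 10 − 23 = -13
  X = 186 + 4·(-13) = 134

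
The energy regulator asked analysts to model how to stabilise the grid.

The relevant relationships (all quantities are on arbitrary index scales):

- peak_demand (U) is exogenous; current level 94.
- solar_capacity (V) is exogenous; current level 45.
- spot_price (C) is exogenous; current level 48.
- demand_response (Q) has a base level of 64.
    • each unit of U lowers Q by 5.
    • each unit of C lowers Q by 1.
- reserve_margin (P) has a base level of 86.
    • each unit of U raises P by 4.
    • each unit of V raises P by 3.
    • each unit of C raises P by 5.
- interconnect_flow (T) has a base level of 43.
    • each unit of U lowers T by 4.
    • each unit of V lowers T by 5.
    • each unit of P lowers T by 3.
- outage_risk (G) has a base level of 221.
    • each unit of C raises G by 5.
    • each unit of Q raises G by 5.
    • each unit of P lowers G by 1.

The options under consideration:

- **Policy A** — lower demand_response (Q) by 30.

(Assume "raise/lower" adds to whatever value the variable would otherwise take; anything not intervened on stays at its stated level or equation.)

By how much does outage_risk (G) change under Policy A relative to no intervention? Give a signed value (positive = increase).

-150

Baseline:
  U = 94
  V = 45
  C = 48
  Q = 64 − 5·94 − 48 = -454
  P = 86 + 4·94 + 3·45 + 5·48 = 837
  G = 221 + 5·48 + 5·(-454) − 837 = -2646
Policy A (Q − 30):
  U = 94
  V = 45
  C = 48
  Q = 64 − 5·94 − 48 (−30 from intervention) = -484
  P = 86 + 4·94 + 3·45 + 5·48 = 837
  G = 221 + 5·48 + 5·(-484) − 837 = -2796
Change in G: -2796 − (-2646) = -150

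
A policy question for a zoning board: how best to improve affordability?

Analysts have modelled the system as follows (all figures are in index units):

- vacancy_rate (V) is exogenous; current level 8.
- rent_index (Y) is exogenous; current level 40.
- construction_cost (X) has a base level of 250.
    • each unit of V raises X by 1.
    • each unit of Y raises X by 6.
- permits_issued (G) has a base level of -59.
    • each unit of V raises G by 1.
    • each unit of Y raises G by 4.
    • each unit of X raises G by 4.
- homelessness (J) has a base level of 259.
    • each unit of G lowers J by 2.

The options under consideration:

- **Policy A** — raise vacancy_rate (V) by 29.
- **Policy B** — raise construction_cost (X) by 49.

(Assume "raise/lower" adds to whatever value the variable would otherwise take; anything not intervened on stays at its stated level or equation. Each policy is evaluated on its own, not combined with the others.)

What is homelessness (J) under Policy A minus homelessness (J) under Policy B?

102

Policy A (V + 29):
  V = 8 + 29 = 37
  Y = 40
  X = 250 + 37 + 6·40 = 527
  G = -59 + 37 + 4·40 + 4·527 = 2246
  J = 259 − 2·2246 = -4233
Policy B (X + 49):
  V = 8
  Y = 40
  X = 250 + 8 + 6·40 (+49 from intervention) = 547
  G = -59 + 8 + 4·40 + 4·547 = 2297
  J = 259 − 2·2297 = -4335
J: -4233 − (-4335) = 102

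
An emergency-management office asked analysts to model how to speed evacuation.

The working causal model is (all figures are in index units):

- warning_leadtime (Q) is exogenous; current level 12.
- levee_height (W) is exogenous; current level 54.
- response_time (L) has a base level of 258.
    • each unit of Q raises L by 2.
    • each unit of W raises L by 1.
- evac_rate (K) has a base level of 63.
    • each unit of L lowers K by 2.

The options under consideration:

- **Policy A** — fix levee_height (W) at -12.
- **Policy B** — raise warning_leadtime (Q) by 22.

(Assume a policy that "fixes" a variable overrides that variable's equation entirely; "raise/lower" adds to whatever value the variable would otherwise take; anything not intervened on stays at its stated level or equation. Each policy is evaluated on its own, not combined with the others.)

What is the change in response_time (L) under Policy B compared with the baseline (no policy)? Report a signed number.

Baseline:
  Q = 12
  W = 54
  L = 258 + 2·12 + 54 = 336
Policy B (Q + 22):
  Q = 12 + 22 = 34
  W = 54
  L = 258 + 2·34 + 54 = 380
Change in L: 380 − 336 = 44

44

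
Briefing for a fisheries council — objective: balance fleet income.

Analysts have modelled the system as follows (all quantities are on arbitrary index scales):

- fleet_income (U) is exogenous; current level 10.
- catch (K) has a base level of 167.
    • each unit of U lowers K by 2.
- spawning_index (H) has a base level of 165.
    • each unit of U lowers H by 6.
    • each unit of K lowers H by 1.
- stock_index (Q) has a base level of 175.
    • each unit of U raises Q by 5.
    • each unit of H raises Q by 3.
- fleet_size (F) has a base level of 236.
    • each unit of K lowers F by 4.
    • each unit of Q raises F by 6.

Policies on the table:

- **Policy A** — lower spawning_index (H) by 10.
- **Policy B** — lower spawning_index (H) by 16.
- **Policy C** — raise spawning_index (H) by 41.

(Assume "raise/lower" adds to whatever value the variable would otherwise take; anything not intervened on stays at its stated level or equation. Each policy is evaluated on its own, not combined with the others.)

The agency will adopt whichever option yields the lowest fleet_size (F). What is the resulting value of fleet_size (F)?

Policy A (H − 10):
  U = 10
  K = 167 − 2·10 = 147
  H = 165 − 6·10 − 147 (−10 from intervention) = -52
  Q = 175 + 5·10 + 3·(-52) = 69
  F = 236 − 4·147 + 6·69 = 62
Policy B (H − 16):
  U = 10
  K = 167 − 2·10 = 147
  H = 165 − 6·10 − 147 (−16 from intervention) = -58
  Q = 175 + 5·10 + 3·(-58) = 51
  F = 236 − 4·147 + 6·51 = -46
Policy C (H + 41):
  U = 10
  K = 167 − 2·10 = 147
  H = 165 − 6·10 − 147 (+41 from intervention) = -1
  Q = 175 + 5·10 + 3·(-1) = 222
  F = 236 − 4·147 + 6·222 = 980
Comparing — Policy A: F=62, Policy B: F=-46, Policy C: F=980. Lowest is -46 (Policy B).

-46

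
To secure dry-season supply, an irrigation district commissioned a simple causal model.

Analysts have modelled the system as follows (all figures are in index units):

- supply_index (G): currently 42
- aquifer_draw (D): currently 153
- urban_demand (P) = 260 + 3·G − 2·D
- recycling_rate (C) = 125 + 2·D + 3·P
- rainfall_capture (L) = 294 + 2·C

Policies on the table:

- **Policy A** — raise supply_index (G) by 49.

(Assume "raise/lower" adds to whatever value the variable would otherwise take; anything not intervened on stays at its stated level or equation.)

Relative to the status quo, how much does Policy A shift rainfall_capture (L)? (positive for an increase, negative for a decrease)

882

Baseline:
  G = 42
  D = 153
  P = 260 + 3·42 − 2·153 = 80
  C = 125 + 2·153 + 3·80 = 671
  L = 294 + 2·671 = 1636
Policy A (G + 49):
  G = 42 + 49 = 91
  D = 153
  P = 260 + 3·91 − 2·153 = 227
  C = 125 + 2·153 + 3·227 = 1112
  L = 294 + 2·1112 = 2518
Change in L: 2518 − 1636 = 882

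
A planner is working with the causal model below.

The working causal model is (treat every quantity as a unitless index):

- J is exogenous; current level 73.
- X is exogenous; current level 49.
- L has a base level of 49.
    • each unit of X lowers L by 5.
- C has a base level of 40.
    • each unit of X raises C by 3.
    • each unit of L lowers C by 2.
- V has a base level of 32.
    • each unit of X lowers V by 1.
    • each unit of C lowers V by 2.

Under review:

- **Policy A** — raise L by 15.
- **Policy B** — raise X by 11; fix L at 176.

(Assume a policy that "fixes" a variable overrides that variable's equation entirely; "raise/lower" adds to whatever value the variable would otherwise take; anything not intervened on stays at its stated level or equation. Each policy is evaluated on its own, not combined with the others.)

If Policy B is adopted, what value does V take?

Policy B (X + 11, L := 176):
  X = 49 + 11 = 60
  L = 176
  C = 40 + 3·60 − 2·176 = -132
  V = 32 − 60 − 2·(-132) = 236

236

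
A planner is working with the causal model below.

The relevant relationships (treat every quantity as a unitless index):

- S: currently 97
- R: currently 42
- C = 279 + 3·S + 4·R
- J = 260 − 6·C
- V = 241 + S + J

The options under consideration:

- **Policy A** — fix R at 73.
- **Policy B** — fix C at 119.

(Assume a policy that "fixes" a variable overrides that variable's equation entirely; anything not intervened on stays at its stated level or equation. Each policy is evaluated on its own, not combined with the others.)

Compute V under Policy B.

-116

Policy B (C := 119):
  S = 97
  R = 42
  C = 119
  J = 260 − 6·119 = -454
  V = 241 + 97 + (-454) = -116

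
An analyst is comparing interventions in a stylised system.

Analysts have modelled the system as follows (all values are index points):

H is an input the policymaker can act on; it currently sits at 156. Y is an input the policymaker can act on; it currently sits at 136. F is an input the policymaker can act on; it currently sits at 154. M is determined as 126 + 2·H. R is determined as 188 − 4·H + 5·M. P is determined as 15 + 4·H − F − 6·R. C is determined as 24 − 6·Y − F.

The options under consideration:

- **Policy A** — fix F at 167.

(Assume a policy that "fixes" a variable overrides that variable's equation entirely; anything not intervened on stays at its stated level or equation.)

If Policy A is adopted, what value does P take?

Policy A (F := 167):
  H = 156
  F = 167
  M = 126 + 2·156 = 438
  R = 188 − 4·156 + 5·438 = 1754
  P = 15 + 4·156 − 167 − 6·1754 = -10052

-10052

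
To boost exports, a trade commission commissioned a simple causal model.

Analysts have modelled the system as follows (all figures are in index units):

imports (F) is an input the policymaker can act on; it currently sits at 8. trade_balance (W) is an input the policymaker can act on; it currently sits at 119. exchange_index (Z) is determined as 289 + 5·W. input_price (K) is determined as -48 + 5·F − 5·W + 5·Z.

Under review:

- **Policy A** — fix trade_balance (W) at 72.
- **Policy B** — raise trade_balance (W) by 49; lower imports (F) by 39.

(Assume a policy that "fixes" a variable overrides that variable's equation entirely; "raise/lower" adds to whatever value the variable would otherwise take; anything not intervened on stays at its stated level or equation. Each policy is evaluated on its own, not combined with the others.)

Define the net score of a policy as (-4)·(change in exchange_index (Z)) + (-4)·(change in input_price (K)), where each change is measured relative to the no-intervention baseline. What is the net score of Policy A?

Baseline:
  F = 8
  W = 119
  Z = 289 + 5·119 = 884
  K = -48 + 5·8 − 5·119 + 5·884 = 3817
Policy A (W := 72):
  F = 8
  W = 72
  Z = 289 + 5·72 = 649
  K = -48 + 5·8 − 5·72 + 5·649 = 2877
ΔZ = 649 − 884 = -235; ΔK = 2877 − 3817 = -940
Score = (-4)·(-235) + (-4)·(-940) = 4700

4700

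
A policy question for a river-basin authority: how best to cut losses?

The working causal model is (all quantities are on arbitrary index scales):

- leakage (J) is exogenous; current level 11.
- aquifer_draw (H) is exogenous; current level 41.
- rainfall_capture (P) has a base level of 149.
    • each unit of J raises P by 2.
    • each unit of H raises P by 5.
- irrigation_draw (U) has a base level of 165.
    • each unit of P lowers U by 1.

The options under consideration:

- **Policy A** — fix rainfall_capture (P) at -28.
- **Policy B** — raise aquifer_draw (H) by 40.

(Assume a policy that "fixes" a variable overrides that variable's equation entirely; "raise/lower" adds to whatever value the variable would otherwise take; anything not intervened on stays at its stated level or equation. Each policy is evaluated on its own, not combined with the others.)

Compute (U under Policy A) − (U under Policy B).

604

Policy A (P := -28):
  J = 11
  H = 41
  P = -28
  U = 165 − (-28) = 193
Policy B (H + 40):
  J = 11
  H = 41 + 40 = 81
  P = 149 + 2·11 + 5·81 = 576
  U = 165 − 576 = -411
U: 193 − (-411) = 604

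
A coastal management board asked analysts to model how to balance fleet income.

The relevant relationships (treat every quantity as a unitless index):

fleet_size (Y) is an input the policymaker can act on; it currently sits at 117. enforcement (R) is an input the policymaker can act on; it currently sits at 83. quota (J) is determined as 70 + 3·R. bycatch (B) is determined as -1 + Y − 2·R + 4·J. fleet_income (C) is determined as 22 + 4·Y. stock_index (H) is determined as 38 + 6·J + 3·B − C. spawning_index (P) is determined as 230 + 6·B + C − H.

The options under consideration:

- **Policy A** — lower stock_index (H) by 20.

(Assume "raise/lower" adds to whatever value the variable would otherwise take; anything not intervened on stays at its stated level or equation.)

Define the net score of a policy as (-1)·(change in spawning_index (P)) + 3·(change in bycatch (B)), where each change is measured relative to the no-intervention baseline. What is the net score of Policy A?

Baseline:
  Y = 117
  R = 83
  J = 70 + 3·83 = 319
  B = -1 + 117 − 2·83 + 4·319 = 1226
  C = 22 + 4·117 = 490
  H = 38 + 6·319 + 3·1226 − 490 = 5140
  P = 230 + 6·1226 + 490 − 5140 = 2936
Policy A (H − 20):
  Y = 117
  R = 83
  J = 70 + 3·83 = 319
  B = -1 + 117 − 2·83 + 4·319 = 1226
  C = 22 + 4·117 = 490
  H = 38 + 6·319 + 3·1226 − 490 (−20 from intervention) = 5120
  P = 230 + 6·1226 + 490 − 5120 = 2956
ΔP = 2956 − 2936 = 20; ΔB = 1226 − 1226 = 0
Score = (-1)·20 + 3·0 = -20

-20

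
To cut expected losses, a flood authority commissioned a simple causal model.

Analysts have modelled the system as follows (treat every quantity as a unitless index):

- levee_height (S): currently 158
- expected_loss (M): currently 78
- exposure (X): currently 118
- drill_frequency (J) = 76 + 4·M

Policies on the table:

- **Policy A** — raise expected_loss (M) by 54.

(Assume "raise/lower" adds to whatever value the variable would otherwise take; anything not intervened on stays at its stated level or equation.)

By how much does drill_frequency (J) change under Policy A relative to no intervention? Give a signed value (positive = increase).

Baseline:
  M = 78
  J = 76 + 4·78 = 388
Policy A (M + 54):
  M = 78 + 54 = 132
  J = 76 + 4·132 = 604
Change in J: 604 − 388 = 216

216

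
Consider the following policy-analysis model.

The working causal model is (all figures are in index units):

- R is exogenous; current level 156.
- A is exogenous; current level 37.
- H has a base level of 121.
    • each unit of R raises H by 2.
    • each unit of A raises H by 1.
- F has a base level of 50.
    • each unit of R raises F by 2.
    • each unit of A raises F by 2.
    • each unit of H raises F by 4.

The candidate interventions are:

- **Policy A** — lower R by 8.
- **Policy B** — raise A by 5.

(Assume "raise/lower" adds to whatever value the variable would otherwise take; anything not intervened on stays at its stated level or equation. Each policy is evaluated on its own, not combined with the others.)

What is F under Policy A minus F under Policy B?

-110

Policy A (R − 8):
  R = 156 − 8 = 148
  A = 37
  H = 121 + 2·148 + 37 = 454
  F = 50 + 2·148 + 2·37 + 4·454 = 2236
Policy B (A + 5):
  R = 156
  A = 37 + 5 = 42
  H = 121 + 2·156 + 42 = 475
  F = 50 + 2·156 + 2·42 + 4·475 = 2346
F: 2236 − 2346 = -110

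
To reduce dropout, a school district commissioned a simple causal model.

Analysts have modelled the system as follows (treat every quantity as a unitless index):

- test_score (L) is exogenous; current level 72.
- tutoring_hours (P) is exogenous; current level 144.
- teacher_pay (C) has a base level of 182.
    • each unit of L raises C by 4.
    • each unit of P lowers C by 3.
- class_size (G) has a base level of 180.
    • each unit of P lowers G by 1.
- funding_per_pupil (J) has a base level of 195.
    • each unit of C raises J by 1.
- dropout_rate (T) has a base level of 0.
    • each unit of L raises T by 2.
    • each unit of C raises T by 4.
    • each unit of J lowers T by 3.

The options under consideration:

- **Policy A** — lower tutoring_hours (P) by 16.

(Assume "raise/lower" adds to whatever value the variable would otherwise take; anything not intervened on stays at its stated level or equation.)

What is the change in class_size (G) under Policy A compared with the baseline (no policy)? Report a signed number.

Baseline:
  P = 144
  G = 180 − 144 = 36
Policy A (P − 16):
  P = 144 − 16 = 128
  G = 180 − 128 = 52
Change in G: 52 − 36 = 16

16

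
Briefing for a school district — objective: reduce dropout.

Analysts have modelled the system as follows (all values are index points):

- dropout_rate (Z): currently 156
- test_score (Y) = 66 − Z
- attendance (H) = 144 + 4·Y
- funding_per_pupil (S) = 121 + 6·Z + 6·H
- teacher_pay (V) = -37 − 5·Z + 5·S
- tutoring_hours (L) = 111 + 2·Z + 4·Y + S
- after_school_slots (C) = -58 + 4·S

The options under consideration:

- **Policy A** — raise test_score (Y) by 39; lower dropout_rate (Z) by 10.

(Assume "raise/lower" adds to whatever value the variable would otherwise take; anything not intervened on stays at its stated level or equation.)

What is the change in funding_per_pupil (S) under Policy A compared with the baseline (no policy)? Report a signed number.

1116

Baseline:
  Z = 156
  Y = 66 − 156 = -90
  H = 144 + 4·(-90) = -216
  S = 121 + 6·156 + 6·(-216) = -239
Policy A (Y + 39, Z − 10):
  Z = 156 − 10 = 146
  Y = 66 − 146 (+39 from intervention) = -41
  H = 144 + 4·(-41) = -20
  S = 121 + 6·146 + 6·(-20) = 877
Change in S: 877 − (-239) = 1116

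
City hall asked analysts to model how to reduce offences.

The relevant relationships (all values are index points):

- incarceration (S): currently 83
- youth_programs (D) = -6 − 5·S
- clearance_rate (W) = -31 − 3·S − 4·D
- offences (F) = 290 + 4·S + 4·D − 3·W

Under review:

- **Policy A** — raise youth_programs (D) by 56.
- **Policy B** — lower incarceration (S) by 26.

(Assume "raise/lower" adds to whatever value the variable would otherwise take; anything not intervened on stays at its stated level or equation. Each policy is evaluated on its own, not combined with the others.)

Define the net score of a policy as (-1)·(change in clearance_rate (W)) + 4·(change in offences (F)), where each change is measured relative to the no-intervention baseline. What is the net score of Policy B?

7410

Baseline:
  S = 83
  D = -6 − 5·83 = -421
  W = -31 − 3·83 − 4·(-421) = 1404
  F = 290 + 4·83 + 4·(-421) − 3·1404 = -5274
Policy B (S − 26):
  S = 83 − 26 = 57
  D = -6 − 5·57 = -291
  W = -31 − 3·57 − 4·(-291) = 962
  F = 290 + 4·57 + 4·(-291) − 3·962 = -3532
ΔW = 962 − 1404 = -442; ΔF = -3532 − (-5274) = 1742
Score = (-1)·(-442) + 4·1742 = 7410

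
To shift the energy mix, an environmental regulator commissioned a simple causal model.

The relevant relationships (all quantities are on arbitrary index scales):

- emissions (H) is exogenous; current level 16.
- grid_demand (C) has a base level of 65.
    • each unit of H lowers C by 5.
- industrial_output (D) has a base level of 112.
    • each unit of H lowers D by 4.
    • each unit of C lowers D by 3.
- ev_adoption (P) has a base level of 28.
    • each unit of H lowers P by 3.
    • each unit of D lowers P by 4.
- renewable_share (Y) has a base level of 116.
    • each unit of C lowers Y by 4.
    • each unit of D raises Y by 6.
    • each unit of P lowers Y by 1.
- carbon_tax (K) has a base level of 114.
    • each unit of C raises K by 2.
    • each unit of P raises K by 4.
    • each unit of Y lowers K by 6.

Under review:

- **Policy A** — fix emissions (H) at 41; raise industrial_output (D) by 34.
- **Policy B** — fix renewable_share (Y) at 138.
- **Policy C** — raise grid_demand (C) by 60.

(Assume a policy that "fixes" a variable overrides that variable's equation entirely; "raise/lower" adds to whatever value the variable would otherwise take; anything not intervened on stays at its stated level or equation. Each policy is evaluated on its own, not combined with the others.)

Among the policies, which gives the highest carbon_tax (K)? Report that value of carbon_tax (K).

7000

Policy A (H := 41, D + 34):
  H = 41
  C = 65 − 5·41 = -140
  D = 112 − 4·41 − 3·(-140) (+34 from intervention) = 402
  P = 28 − 3·41 − 4·402 = -1703
  Y = 116 − 4·(-140) + 6·402 − (-1703) = 4791
  K = 114 + 2·(-140) + 4·(-1703) − 6·4791 = -35724
Policy B (Y := 138):
  H = 16
  C = 65 − 5·16 = -15
  D = 112 − 4·16 − 3·(-15) = 93
  P = 28 − 3·16 − 4·93 = -392
  Y = 138
  K = 114 + 2·(-15) + 4·(-392) − 6·138 = -2312
Policy C (C + 60):
  H = 16
  C = 65 − 5·16 (+60 from intervention) = 45
  D = 112 − 4·16 − 3·45 = -87
  P = 28 − 3·16 − 4·(-87) = 328
  Y = 116 − 4·45 + 6·(-87) − 328 = -914
  K = 114 + 2·45 + 4·328 − 6·(-914) = 7000
Comparing — Policy A: K=-35724, Policy B: K=-2312, Policy C: K=7000. Highest is 7000 (Policy C).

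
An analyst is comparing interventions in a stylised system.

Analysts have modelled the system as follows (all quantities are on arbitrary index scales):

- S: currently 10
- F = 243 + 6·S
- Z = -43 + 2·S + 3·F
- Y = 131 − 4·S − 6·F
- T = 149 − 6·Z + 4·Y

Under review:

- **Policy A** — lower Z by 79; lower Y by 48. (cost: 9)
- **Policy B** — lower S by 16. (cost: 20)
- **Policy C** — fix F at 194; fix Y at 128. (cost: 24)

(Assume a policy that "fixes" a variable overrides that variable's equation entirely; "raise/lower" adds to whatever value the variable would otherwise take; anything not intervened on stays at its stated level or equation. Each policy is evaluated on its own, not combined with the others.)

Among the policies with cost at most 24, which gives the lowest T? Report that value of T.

-11793

Policy A (Z − 79, Y − 48):
  S = 10
  F = 243 + 6·10 = 303
  Z = -43 + 2·10 + 3·303 (−79 from intervention) = 807
  Y = 131 − 4·10 − 6·303 (−48 from intervention) = -1775
  T = 149 − 6·807 + 4·(-1775) = -11793
Policy B (S − 16):
  S = 10 − 16 = -6
  F = 243 + 6·(-6) = 207
  Z = -43 + 2·(-6) + 3·207 = 566
  Y = 131 − 4·(-6) − 6·207 = -1087
  T = 149 − 6·566 + 4·(-1087) = -7595
Policy C (F := 194, Y := 128):
  S = 10
  F = 194
  Z = -43 + 2·10 + 3·194 = 559
  Y = 128
  T = 149 − 6·559 + 4·128 = -2693
Comparing — Policy A: T=-11793, Policy B: T=-7595, Policy C: T=-2693. Lowest is -11793 (Policy A).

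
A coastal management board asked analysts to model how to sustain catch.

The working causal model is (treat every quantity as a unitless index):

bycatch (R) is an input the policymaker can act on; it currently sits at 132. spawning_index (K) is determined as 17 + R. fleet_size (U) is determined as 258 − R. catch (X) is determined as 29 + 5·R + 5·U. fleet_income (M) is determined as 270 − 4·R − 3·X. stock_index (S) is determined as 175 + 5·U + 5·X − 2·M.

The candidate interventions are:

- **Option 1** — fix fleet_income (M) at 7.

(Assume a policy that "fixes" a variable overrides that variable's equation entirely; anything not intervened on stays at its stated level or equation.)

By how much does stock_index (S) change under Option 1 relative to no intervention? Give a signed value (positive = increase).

-8444

Baseline:
  R = 132
  U = 258 − 132 = 126
  X = 29 + 5·132 + 5·126 = 1319
  M = 270 − 4·132 − 3·1319 = -4215
  S = 175 + 5·126 + 5·1319 − 2·(-4215) = 15830
Option 1 (M := 7):
  R = 132
  U = 258 − 132 = 126
  X = 29 + 5·132 + 5·126 = 1319
  M = 7
  S = 175 + 5·126 + 5·1319 − 2·7 = 7386
Change in S: 7386 − 15830 = -8444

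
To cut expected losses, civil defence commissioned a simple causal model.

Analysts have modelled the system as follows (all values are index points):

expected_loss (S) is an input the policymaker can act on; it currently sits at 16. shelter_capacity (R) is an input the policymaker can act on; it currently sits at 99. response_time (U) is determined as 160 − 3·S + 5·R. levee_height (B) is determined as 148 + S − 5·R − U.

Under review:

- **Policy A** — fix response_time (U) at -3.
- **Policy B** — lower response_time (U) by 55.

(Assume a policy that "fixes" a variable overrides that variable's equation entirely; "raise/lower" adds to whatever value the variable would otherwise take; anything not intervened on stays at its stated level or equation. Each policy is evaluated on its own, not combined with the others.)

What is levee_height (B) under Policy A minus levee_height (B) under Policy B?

555

Policy A (U := -3):
  S = 16
  R = 99
  U = -3
  B = 148 + 16 − 5·99 − (-3) = -328
Policy B (U − 55):
  S = 16
  R = 99
  U = 160 − 3·16 + 5·99 (−55 from intervention) = 552
  B = 148 + 16 − 5·99 − 552 = -883
B: -328 − (-883) = 555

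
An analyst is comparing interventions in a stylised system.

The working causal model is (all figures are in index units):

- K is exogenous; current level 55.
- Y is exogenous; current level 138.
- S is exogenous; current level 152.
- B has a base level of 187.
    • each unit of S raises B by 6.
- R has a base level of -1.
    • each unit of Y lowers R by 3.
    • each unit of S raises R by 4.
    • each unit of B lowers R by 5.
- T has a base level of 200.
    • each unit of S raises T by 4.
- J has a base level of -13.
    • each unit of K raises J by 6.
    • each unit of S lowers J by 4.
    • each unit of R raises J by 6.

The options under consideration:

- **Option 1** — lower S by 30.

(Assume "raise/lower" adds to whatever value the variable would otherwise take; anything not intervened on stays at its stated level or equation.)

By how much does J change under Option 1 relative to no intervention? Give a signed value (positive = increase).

Baseline:
  K = 55
  Y = 138
  S = 152
  B = 187 + 6·152 = 1099
  R = -1 − 3·138 + 4·152 − 5·1099 = -5302
  J = -13 + 6·55 − 4·152 + 6·(-5302) = -32103
Option 1 (S − 30):
  K = 55
  Y = 138
  S = 152 − 30 = 122
  B = 187 + 6·122 = 919
  R = -1 − 3·138 + 4·122 − 5·919 = -4522
  J = -13 + 6·55 − 4·122 + 6·(-4522) = -27303
Change in J: -27303 − (-32103) = 4800

4800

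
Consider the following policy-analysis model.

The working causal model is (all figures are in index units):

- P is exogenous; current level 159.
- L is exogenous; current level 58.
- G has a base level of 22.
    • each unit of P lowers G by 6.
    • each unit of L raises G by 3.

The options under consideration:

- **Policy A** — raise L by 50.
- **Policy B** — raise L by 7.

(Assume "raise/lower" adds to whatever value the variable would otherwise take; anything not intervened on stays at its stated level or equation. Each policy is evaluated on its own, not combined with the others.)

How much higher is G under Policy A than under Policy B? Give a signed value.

Policy A (L + 50):
  P = 159
  L = 58 + 50 = 108
  G = 22 − 6·159 + 3·108 = -608
Policy B (L + 7):
  P = 159
  L = 58 + 7 = 65
  G = 22 − 6·159 + 3·65 = -737
G: -608 − (-737) = 129

129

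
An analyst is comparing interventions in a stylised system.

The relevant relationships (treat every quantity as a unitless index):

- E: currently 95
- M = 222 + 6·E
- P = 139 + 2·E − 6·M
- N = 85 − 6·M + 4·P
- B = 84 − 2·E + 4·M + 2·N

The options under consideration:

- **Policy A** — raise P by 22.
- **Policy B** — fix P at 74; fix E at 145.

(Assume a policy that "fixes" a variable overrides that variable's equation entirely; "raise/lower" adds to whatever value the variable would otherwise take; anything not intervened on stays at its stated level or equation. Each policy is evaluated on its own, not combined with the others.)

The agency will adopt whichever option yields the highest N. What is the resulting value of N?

-6171

Policy A (P + 22):
  E = 95
  M = 222 + 6·95 = 792
  P = 139 + 2·95 − 6·792 (+22 from intervention) = -4401
  N = 85 − 6·792 + 4·(-4401) = -22271
Policy B (P := 74, E := 145):
  E = 145
  M = 222 + 6·145 = 1092
  P = 74
  N = 85 − 6·1092 + 4·74 = -6171
Comparing — Policy A: N=-22271, Policy B: N=-6171. Highest is -6171 (Policy B).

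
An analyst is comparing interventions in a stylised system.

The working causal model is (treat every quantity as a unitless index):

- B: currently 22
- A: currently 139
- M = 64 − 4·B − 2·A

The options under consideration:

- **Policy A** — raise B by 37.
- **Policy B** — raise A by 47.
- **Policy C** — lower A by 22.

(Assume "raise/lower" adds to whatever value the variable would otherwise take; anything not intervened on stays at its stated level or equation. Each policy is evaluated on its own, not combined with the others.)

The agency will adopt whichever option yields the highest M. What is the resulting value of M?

Policy A (B + 37):
  B = 22 + 37 = 59
  A = 139
  M = 64 − 4·59 − 2·139 = -450
Policy B (A + 47):
  B = 22
  A = 139 + 47 = 186
  M = 64 − 4·22 − 2·186 = -396
Policy C (A − 22):
  B = 22
  A = 139 − 22 = 117
  M = 64 − 4·22 − 2·117 = -258
Comparing — Policy A: M=-450, Policy B: M=-396, Policy C: M=-258. Highest is -258 (Policy C).

-258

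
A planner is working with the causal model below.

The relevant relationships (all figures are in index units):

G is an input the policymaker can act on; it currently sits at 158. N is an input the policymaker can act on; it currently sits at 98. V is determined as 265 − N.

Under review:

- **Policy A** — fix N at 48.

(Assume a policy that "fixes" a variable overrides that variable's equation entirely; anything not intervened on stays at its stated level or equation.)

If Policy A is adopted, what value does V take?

217

Policy A (N := 48):
  N = 48
  V = 265 − 48 = 217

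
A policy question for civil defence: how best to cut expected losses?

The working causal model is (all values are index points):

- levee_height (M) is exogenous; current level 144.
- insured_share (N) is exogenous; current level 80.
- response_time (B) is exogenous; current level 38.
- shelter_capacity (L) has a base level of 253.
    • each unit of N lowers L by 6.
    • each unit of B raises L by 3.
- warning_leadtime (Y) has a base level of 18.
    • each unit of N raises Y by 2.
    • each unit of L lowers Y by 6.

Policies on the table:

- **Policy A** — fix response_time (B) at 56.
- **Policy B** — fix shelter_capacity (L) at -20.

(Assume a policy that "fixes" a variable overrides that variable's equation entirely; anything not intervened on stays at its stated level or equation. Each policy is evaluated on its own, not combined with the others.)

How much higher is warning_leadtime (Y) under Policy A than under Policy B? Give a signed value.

234

Policy A (B := 56):
  N = 80
  B = 56
  L = 253 − 6·80 + 3·56 = -59
  Y = 18 + 2·80 − 6·(-59) = 532
Policy B (L := -20):
  N = 80
  B = 38
  L = -20
  Y = 18 + 2·80 − 6·(-20) = 298
Y: 532 − 298 = 234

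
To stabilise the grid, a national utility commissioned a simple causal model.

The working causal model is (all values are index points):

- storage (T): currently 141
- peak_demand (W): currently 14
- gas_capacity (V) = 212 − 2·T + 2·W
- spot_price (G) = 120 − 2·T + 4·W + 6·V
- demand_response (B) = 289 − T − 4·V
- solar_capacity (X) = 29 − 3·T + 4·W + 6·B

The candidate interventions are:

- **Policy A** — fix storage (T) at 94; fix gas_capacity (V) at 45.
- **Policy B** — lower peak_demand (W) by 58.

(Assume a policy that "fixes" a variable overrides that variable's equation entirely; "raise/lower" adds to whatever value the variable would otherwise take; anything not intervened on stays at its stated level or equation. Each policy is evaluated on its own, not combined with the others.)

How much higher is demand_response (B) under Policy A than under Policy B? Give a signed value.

-765

Policy A (T := 94, V := 45):
  T = 94
  W = 14
  V = 45
  B = 289 − 94 − 4·45 = 15
Policy B (W − 58):
  T = 141
  W = 14 − 58 = -44
  V = 212 − 2·141 + 2·(-44) = -158
  B = 289 − 141 − 4·(-158) = 780
B: 15 − 780 = -765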